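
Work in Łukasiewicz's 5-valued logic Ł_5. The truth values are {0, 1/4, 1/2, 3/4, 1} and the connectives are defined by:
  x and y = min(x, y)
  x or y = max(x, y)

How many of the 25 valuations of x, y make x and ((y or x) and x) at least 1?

value 1: 5 assignments (counts)
value 3/4: 5 assignments
value 1/2: 5 assignments
value 1/4: 5 assignments
value 0: 5 assignments
So 5 of the 25 assignments meet the threshold.

5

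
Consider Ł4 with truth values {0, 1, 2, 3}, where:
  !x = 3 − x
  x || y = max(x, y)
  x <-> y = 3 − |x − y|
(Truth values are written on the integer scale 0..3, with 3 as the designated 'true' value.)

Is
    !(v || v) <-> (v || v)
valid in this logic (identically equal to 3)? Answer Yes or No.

Counterexample: take v = 0.
v || v = 0 || 0 = 0
!(v || v) = !0 = 3
v || v = 0 || 0 = 0
!(v || v) <-> (v || v) = 3 <-> 0 = 0
This gives 0 ≠ 3.

No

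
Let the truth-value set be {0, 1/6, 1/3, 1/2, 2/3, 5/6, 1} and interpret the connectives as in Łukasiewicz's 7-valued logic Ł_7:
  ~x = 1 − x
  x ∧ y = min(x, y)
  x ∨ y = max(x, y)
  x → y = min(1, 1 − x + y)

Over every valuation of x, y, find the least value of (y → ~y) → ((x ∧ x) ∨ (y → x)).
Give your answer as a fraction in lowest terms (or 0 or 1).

1/2

Take x = 0, y = 1/2:
~y = ~1/2 = 1/2
y → ~y = 1/2 → 1/2 = 1
x ∧ x = 0 ∧ 0 = 0
y → x = 1/2 → 0 = 1/2
(x ∧ x) ∨ (y → x) = 0 ∨ 1/2 = 1/2
(y → ~y) → ((x ∧ x) ∨ (y → x)) = 1 → 1/2 = 1/2
No assignment yields a value below 1/2, so this is the minimum.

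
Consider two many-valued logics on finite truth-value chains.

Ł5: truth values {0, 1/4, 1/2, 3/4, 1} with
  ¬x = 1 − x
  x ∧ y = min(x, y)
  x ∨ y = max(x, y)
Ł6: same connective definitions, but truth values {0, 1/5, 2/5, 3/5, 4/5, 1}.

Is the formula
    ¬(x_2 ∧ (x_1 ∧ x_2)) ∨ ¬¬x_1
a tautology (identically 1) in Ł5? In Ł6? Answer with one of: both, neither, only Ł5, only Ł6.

neither

In Ł5: at x_1 = 1/4, x_2 = 1/4 the value is 3/4 — not a tautology.
In Ł6: at x_1 = 1/5, x_2 = 1/5 the value is 4/5 — not a tautology.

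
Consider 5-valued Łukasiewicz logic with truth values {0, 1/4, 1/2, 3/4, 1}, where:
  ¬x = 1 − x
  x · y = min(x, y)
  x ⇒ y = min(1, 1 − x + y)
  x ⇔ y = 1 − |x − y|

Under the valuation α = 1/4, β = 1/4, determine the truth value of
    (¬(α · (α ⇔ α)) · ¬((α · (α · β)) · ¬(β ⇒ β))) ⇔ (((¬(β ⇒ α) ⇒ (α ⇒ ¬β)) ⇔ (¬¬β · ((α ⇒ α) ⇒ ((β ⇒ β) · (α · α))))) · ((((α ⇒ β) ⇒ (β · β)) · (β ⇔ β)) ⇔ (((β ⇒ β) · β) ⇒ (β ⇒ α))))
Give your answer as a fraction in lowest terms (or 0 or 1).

1/2

α ⇔ α = 1/4 ⇔ 1/4 = 1
α · (α ⇔ α) = 1/4 · 1 = 1/4
¬(α · (α ⇔ α)) = ¬1/4 = 3/4
α · β = 1/4 · 1/4 = 1/4
α · (α · β) = 1/4 · 1/4 = 1/4
β ⇒ β = 1/4 ⇒ 1/4 = 1
¬(β ⇒ β) = ¬1 = 0
(α · (α · β)) · ¬(β ⇒ β) = 1/4 · 0 = 0
¬((α · (α · β)) · ¬(β ⇒ β)) = ¬0 = 1
¬(α · (α ⇔ α)) · ¬((α · (α · β)) · ¬(β ⇒ β)) = 3/4 · 1 = 3/4
β ⇒ α = 1/4 ⇒ 1/4 = 1
¬(β ⇒ α) = ¬1 = 0
¬β = ¬1/4 = 3/4
α ⇒ ¬β = 1/4 ⇒ 3/4 = 1
¬(β ⇒ α) ⇒ (α ⇒ ¬β) = 0 ⇒ 1 = 1
¬β = ¬1/4 = 3/4
¬¬β = ¬3/4 = 1/4
α ⇒ α = 1/4 ⇒ 1/4 = 1
β ⇒ β = 1/4 ⇒ 1/4 = 1
α · α = 1/4 · 1/4 = 1/4
(β ⇒ β) · (α · α) = 1 · 1/4 = 1/4
(α ⇒ α) ⇒ ((β ⇒ β) · (α · α)) = 1 ⇒ 1/4 = 1/4
¬¬β · ((α ⇒ α) ⇒ ((β ⇒ β) · (α · α))) = 1/4 · 1/4 = 1/4
(¬(β ⇒ α) ⇒ (α ⇒ ¬β)) ⇔ (¬¬β · ((α ⇒ α) ⇒ ((β ⇒ β) · (α · α)))) = 1 ⇔ 1/4 = 1/4
α ⇒ β = 1/4 ⇒ 1/4 = 1
β · β = 1/4 · 1/4 = 1/4
(α ⇒ β) ⇒ (β · β) = 1 ⇒ 1/4 = 1/4
β ⇔ β = 1/4 ⇔ 1/4 = 1
((α ⇒ β) ⇒ (β · β)) · (β ⇔ β) = 1/4 · 1 = 1/4
β ⇒ β = 1/4 ⇒ 1/4 = 1
(β ⇒ β) · β = 1 · 1/4 = 1/4
β ⇒ α = 1/4 ⇒ 1/4 = 1
((β ⇒ β) · β) ⇒ (β ⇒ α) = 1/4 ⇒ 1 = 1
(((α ⇒ β) ⇒ (β · β)) · (β ⇔ β)) ⇔ (((β ⇒ β) · β) ⇒ (β ⇒ α)) = 1/4 ⇔ 1 = 1/4
((¬(β ⇒ α) ⇒ (α ⇒ ¬β)) ⇔ (¬¬β · ((α ⇒ α) ⇒ ((β ⇒ β) · (α · α))))) · ((((α ⇒ β) ⇒ (β · β)) · (β ⇔ β)) ⇔ (((β ⇒ β) · β) ⇒ (β ⇒ α))) = 1/4 · 1/4 = 1/4
(¬(α · (α ⇔ α)) · ¬((α · (α · β)) · ¬(β ⇒ β))) ⇔ (((¬(β ⇒ α) ⇒ (α ⇒ ¬β)) ⇔ (¬¬β · ((α ⇒ α) ⇒ ((β ⇒ β) · (α · α))))) · ((((α ⇒ β) ⇒ (β · β)) · (β ⇔ β)) ⇔ (((β ⇒ β) · β) ⇒ (β ⇒ α)))) = 3/4 ⇔ 1/4 = 1/2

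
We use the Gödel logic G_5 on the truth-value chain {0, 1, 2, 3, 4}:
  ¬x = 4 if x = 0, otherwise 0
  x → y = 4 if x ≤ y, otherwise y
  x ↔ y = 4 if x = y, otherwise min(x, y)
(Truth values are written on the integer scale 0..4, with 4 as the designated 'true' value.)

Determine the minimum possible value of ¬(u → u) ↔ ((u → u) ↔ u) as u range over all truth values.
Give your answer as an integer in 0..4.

Take u = 1:
u → u = 1 → 1 = 4
¬(u → u) = ¬4 = 0
u → u = 1 → 1 = 4
(u → u) ↔ u = 4 ↔ 1 = 1
¬(u → u) ↔ ((u → u) ↔ u) = 0 ↔ 1 = 0
No assignment yields a value below 0, so this is the minimum.

0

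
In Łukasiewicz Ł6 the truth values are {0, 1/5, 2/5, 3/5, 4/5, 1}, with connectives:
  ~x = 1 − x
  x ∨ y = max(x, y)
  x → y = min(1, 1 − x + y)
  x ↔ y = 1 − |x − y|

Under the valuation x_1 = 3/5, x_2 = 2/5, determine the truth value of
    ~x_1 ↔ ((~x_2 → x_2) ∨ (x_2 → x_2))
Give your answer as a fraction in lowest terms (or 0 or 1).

~x_1 = ~3/5 = 2/5
~x_2 = ~2/5 = 3/5
~x_2 → x_2 = 3/5 → 2/5 = 4/5
x_2 → x_2 = 2/5 → 2/5 = 1
(~x_2 → x_2) ∨ (x_2 → x_2) = 4/5 ∨ 1 = 1
~x_1 ↔ ((~x_2 → x_2) ∨ (x_2 → x_2)) = 2/5 ↔ 1 = 2/5

2/5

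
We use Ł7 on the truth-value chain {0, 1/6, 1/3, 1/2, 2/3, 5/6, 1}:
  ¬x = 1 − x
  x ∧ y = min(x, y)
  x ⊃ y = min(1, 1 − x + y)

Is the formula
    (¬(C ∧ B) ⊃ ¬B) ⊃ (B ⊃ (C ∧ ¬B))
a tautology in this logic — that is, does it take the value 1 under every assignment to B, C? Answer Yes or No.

No

Counterexample: take B = 2/3, C = 1/2.
C ∧ B = 1/2 ∧ 2/3 = 1/2
¬(C ∧ B) = ¬1/2 = 1/2
¬B = ¬2/3 = 1/3
¬(C ∧ B) ⊃ ¬B = 1/2 ⊃ 1/3 = 5/6
¬B = ¬2/3 = 1/3
C ∧ ¬B = 1/2 ∧ 1/3 = 1/3
B ⊃ (C ∧ ¬B) = 2/3 ⊃ 1/3 = 2/3
(¬(C ∧ B) ⊃ ¬B) ⊃ (B ⊃ (C ∧ ¬B)) = 5/6 ⊃ 2/3 = 5/6
This gives 5/6 ≠ 1.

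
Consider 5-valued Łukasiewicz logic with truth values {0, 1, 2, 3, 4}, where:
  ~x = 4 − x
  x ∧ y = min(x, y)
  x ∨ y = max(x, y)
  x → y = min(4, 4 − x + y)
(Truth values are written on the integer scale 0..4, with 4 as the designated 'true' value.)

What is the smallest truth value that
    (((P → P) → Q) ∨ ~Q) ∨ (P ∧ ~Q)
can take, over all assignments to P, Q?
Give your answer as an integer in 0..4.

Take P = 0, Q = 2:
P → P = 0 → 0 = 4
(P → P) → Q = 4 → 2 = 2
~Q = ~2 = 2
((P → P) → Q) ∨ ~Q = 2 ∨ 2 = 2
~Q = ~2 = 2
P ∧ ~Q = 0 ∧ 2 = 0
(((P → P) → Q) ∨ ~Q) ∨ (P ∧ ~Q) = 2 ∨ 0 = 2
No assignment yields a value below 2, so this is the minimum.

2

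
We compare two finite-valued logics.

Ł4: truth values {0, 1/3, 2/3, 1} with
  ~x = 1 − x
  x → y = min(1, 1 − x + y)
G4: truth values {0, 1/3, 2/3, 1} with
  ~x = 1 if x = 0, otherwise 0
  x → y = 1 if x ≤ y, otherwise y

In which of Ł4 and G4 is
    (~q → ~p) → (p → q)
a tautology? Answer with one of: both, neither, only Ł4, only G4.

In Ł4: every assignment gives 1 — tautology.
In G4: at p = 2/3, q = 1/3 the value is 1/3 — not a tautology.

only Ł4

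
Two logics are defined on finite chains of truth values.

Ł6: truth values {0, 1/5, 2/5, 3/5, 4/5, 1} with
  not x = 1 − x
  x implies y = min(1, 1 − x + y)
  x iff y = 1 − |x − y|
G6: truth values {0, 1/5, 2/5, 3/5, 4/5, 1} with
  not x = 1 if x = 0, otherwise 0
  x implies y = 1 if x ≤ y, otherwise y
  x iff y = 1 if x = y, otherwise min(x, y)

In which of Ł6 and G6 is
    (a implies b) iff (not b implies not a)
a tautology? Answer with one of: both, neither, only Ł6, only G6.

only Ł6

In Ł6: every assignment gives 1 — tautology.
In G6: at a = 2/5, b = 1/5 the value is 1/5 — not a tautology.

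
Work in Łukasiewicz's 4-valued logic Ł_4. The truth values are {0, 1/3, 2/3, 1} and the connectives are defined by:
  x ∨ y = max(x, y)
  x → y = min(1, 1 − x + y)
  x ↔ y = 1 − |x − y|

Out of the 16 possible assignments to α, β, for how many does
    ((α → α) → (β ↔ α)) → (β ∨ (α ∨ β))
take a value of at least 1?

11

α = 0, β = 0 ↦ 0  <
α = 0, β = 1/3 ↦ 2/3  <
α = 0, β = 2/3 ↦ 1  ≥
α = 0, β = 1 ↦ 1  ≥
α = 1/3, β = 0 ↦ 2/3  <
α = 1/3, β = 1/3 ↦ 1/3  <
α = 1/3, β = 2/3 ↦ 1  ≥
α = 1/3, β = 1 ↦ 1  ≥
α = 2/3, β = 0 ↦ 1  ≥
α = 2/3, β = 1/3 ↦ 1  ≥
α = 2/3, β = 2/3 ↦ 2/3  <
α = 2/3, β = 1 ↦ 1  ≥
α = 1, β = 0 ↦ 1  ≥
α = 1, β = 1/3 ↦ 1  ≥
α = 1, β = 2/3 ↦ 1  ≥
α = 1, β = 1 ↦ 1  ≥
So 11 of the 16 assignments meet the threshold.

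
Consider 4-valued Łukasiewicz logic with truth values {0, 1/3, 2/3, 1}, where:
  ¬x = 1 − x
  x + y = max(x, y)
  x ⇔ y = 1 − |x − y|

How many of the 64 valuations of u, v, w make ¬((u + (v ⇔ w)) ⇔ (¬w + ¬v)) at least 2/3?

value 1: 6 assignments (counts)
value 2/3: 12 assignments (counts)
value 1/3: 28 assignments
value 0: 18 assignments
So 18 of the 64 assignments meet the threshold.

18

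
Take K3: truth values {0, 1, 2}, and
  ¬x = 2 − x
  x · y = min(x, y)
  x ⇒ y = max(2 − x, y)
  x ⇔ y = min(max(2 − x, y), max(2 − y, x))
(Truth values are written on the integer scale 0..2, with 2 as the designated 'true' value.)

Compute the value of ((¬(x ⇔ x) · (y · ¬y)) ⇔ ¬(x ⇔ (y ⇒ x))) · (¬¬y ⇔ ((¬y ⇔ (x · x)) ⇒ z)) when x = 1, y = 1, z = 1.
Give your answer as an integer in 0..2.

x ⇔ x = 1 ⇔ 1 = 1
¬(x ⇔ x) = ¬1 = 1
¬y = ¬1 = 1
y · ¬y = 1 · 1 = 1
¬(x ⇔ x) · (y · ¬y) = 1 · 1 = 1
y ⇒ x = 1 ⇒ 1 = 1
x ⇔ (y ⇒ x) = 1 ⇔ 1 = 1
¬(x ⇔ (y ⇒ x)) = ¬1 = 1
(¬(x ⇔ x) · (y · ¬y)) ⇔ ¬(x ⇔ (y ⇒ x)) = 1 ⇔ 1 = 1
¬y = ¬1 = 1
¬¬y = ¬1 = 1
¬y = ¬1 = 1
x · x = 1 · 1 = 1
¬y ⇔ (x · x) = 1 ⇔ 1 = 1
(¬y ⇔ (x · x)) ⇒ z = 1 ⇒ 1 = 1
¬¬y ⇔ ((¬y ⇔ (x · x)) ⇒ z) = 1 ⇔ 1 = 1
((¬(x ⇔ x) · (y · ¬y)) ⇔ ¬(x ⇔ (y ⇒ x))) · (¬¬y ⇔ ((¬y ⇔ (x · x)) ⇒ z)) = 1 · 1 = 1

1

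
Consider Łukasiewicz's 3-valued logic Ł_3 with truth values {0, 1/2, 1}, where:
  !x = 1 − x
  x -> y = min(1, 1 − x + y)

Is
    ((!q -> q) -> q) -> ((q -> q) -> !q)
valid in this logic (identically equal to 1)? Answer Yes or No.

Counterexample: take q = 1.
!q = !1 = 0
!q -> q = 0 -> 1 = 1
(!q -> q) -> q = 1 -> 1 = 1
q -> q = 1 -> 1 = 1
!q = !1 = 0
(q -> q) -> !q = 1 -> 0 = 0
((!q -> q) -> q) -> ((q -> q) -> !q) = 1 -> 0 = 0
This gives 0 ≠ 1.

No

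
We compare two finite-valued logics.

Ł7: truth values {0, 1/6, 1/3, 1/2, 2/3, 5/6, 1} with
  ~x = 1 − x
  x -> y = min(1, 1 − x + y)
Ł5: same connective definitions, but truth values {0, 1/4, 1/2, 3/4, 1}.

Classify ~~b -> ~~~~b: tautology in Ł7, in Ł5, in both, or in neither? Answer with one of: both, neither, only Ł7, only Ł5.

both

In Ł7: every assignment gives 1 — tautology.
In Ł5: every assignment gives 1 — tautology.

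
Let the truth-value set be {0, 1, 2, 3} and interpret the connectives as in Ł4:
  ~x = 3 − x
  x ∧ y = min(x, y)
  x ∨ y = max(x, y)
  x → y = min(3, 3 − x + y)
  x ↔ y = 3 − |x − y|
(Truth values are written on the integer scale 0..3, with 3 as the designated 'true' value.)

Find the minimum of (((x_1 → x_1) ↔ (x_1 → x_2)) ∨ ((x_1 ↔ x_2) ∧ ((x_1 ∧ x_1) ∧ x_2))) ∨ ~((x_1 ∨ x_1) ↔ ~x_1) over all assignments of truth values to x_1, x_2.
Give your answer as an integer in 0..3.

Take x_1 = 2, x_2 = 0:
x_1 → x_1 = 2 → 2 = 3
x_1 → x_2 = 2 → 0 = 1
(x_1 → x_1) ↔ (x_1 → x_2) = 3 ↔ 1 = 1
x_1 ↔ x_2 = 2 ↔ 0 = 1
x_1 ∧ x_1 = 2 ∧ 2 = 2
(x_1 ∧ x_1) ∧ x_2 = 2 ∧ 0 = 0
(x_1 ↔ x_2) ∧ ((x_1 ∧ x_1) ∧ x_2) = 1 ∧ 0 = 0
((x_1 → x_1) ↔ (x_1 → x_2)) ∨ ((x_1 ↔ x_2) ∧ ((x_1 ∧ x_1) ∧ x_2)) = 1 ∨ 0 = 1
x_1 ∨ x_1 = 2 ∨ 2 = 2
~x_1 = ~2 = 1
(x_1 ∨ x_1) ↔ ~x_1 = 2 ↔ 1 = 2
~((x_1 ∨ x_1) ↔ ~x_1) = ~2 = 1
(((x_1 → x_1) ↔ (x_1 → x_2)) ∨ ((x_1 ↔ x_2) ∧ ((x_1 ∧ x_1) ∧ x_2))) ∨ ~((x_1 ∨ x_1) ↔ ~x_1) = 1 ∨ 1 = 1
No assignment yields a value below 1, so this is the minimum.

1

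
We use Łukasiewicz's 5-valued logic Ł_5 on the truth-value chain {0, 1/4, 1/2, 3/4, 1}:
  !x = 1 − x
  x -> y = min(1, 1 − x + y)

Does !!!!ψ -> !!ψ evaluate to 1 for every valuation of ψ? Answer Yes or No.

ψ = 0 ↦ 1
ψ = 1/4 ↦ 1
ψ = 1/2 ↦ 1
ψ = 3/4 ↦ 1
ψ = 1 ↦ 1
Every assignment gives a value ≥ 1.

Yes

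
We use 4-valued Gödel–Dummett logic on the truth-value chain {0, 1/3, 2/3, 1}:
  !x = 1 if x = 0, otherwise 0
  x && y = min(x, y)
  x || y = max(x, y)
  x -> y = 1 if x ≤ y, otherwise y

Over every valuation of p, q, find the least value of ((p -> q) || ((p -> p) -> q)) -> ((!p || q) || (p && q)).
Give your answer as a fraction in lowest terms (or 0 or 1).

Take p = 1/3, q = 1/3:
p -> q = 1/3 -> 1/3 = 1
p -> p = 1/3 -> 1/3 = 1
(p -> p) -> q = 1 -> 1/3 = 1/3
(p -> q) || ((p -> p) -> q) = 1 || 1/3 = 1
!p = !1/3 = 0
!p || q = 0 || 1/3 = 1/3
p && q = 1/3 && 1/3 = 1/3
(!p || q) || (p && q) = 1/3 || 1/3 = 1/3
((p -> q) || ((p -> p) -> q)) -> ((!p || q) || (p && q)) = 1 -> 1/3 = 1/3
No assignment yields a value below 1/3, so this is the minimum.

1/3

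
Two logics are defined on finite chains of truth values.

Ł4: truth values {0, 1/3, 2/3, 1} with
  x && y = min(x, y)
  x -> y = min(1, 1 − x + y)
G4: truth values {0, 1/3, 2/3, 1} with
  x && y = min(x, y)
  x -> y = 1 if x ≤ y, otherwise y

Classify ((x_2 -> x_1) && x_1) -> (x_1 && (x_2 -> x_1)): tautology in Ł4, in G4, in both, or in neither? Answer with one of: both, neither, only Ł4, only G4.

In Ł4: every assignment gives 1 — tautology.
In G4: every assignment gives 1 — tautology.

both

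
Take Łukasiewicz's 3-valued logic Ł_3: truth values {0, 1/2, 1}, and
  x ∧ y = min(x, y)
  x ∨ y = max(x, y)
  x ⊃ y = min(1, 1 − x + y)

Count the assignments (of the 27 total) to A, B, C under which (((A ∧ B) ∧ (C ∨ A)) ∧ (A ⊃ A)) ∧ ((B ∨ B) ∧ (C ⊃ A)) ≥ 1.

3

value 1: 3 assignments (counts)
value 1/2: 9 assignments
value 0: 15 assignments
So 3 of the 27 assignments meet the threshold.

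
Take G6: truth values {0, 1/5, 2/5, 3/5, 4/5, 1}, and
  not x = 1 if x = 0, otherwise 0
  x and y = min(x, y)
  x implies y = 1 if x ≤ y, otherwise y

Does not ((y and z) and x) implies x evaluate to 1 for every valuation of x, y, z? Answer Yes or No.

Counterexample: take x = 0, y = 0, z = 0.
y and z = 0 and 0 = 0
(y and z) and x = 0 and 0 = 0
not ((y and z) and x) = not 0 = 1
not ((y and z) and x) implies x = 1 implies 0 = 0
This gives 0 ≠ 1.

No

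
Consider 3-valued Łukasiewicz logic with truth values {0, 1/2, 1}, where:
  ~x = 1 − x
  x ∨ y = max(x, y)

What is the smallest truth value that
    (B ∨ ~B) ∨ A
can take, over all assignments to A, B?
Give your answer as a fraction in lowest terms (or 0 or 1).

Take A = 0, B = 1/2:
~B = ~1/2 = 1/2
B ∨ ~B = 1/2 ∨ 1/2 = 1/2
(B ∨ ~B) ∨ A = 1/2 ∨ 0 = 1/2
No assignment yields a value below 1/2, so this is the minimum.

1/2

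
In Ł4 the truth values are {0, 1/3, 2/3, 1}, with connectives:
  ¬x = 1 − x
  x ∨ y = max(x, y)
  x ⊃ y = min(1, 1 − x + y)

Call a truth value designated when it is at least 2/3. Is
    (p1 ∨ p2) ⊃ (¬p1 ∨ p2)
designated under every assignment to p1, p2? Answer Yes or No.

Counterexample: take p1 = 1, p2 = 0.
p1 ∨ p2 = 1 ∨ 0 = 1
¬p1 = ¬1 = 0
¬p1 ∨ p2 = 0 ∨ 0 = 0
(p1 ∨ p2) ⊃ (¬p1 ∨ p2) = 1 ⊃ 0 = 0
This gives 0, which is below 2/3.

No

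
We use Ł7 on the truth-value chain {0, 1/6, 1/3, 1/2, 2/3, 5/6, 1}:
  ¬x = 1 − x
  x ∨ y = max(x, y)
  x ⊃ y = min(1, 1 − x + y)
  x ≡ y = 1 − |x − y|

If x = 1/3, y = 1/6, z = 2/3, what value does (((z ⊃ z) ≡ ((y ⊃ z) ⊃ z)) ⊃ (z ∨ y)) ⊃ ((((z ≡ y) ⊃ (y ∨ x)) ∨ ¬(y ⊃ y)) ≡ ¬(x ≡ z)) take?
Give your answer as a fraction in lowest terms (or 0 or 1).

z ⊃ z = 2/3 ⊃ 2/3 = 1
y ⊃ z = 1/6 ⊃ 2/3 = 1
(y ⊃ z) ⊃ z = 1 ⊃ 2/3 = 2/3
(z ⊃ z) ≡ ((y ⊃ z) ⊃ z) = 1 ≡ 2/3 = 2/3
z ∨ y = 2/3 ∨ 1/6 = 2/3
((z ⊃ z) ≡ ((y ⊃ z) ⊃ z)) ⊃ (z ∨ y) = 2/3 ⊃ 2/3 = 1
z ≡ y = 2/3 ≡ 1/6 = 1/2
y ∨ x = 1/6 ∨ 1/3 = 1/3
(z ≡ y) ⊃ (y ∨ x) = 1/2 ⊃ 1/3 = 5/6
y ⊃ y = 1/6 ⊃ 1/6 = 1
¬(y ⊃ y) = ¬1 = 0
((z ≡ y) ⊃ (y ∨ x)) ∨ ¬(y ⊃ y) = 5/6 ∨ 0 = 5/6
x ≡ z = 1/3 ≡ 2/3 = 2/3
¬(x ≡ z) = ¬2/3 = 1/3
(((z ≡ y) ⊃ (y ∨ x)) ∨ ¬(y ⊃ y)) ≡ ¬(x ≡ z) = 5/6 ≡ 1/3 = 1/2
(((z ⊃ z) ≡ ((y ⊃ z) ⊃ z)) ⊃ (z ∨ y)) ⊃ ((((z ≡ y) ⊃ (y ∨ x)) ∨ ¬(y ⊃ y)) ≡ ¬(x ≡ z)) = 1 ⊃ 1/2 = 1/2

1/2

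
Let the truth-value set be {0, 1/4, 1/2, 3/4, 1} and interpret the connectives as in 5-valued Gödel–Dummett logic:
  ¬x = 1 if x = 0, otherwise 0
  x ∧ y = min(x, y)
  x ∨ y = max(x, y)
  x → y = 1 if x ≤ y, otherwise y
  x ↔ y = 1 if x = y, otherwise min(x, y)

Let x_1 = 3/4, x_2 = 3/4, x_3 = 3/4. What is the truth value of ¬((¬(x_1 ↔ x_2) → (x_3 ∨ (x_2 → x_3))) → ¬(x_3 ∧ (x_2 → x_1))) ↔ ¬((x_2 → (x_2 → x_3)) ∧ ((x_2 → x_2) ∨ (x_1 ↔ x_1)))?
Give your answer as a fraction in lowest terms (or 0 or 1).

0

x_1 ↔ x_2 = 3/4 ↔ 3/4 = 1
¬(x_1 ↔ x_2) = ¬1 = 0
x_2 → x_3 = 3/4 → 3/4 = 1
x_3 ∨ (x_2 → x_3) = 3/4 ∨ 1 = 1
¬(x_1 ↔ x_2) → (x_3 ∨ (x_2 → x_3)) = 0 → 1 = 1
x_2 → x_1 = 3/4 → 3/4 = 1
x_3 ∧ (x_2 → x_1) = 3/4 ∧ 1 = 3/4
¬(x_3 ∧ (x_2 → x_1)) = ¬3/4 = 0
(¬(x_1 ↔ x_2) → (x_3 ∨ (x_2 → x_3))) → ¬(x_3 ∧ (x_2 → x_1)) = 1 → 0 = 0
¬((¬(x_1 ↔ x_2) → (x_3 ∨ (x_2 → x_3))) → ¬(x_3 ∧ (x_2 → x_1))) = ¬0 = 1
x_2 → x_3 = 3/4 → 3/4 = 1
x_2 → (x_2 → x_3) = 3/4 → 1 = 1
x_2 → x_2 = 3/4 → 3/4 = 1
x_1 ↔ x_1 = 3/4 ↔ 3/4 = 1
(x_2 → x_2) ∨ (x_1 ↔ x_1) = 1 ∨ 1 = 1
(x_2 → (x_2 → x_3)) ∧ ((x_2 → x_2) ∨ (x_1 ↔ x_1)) = 1 ∧ 1 = 1
¬((x_2 → (x_2 → x_3)) ∧ ((x_2 → x_2) ∨ (x_1 ↔ x_1))) = ¬1 = 0
¬((¬(x_1 ↔ x_2) → (x_3 ∨ (x_2 → x_3))) → ¬(x_3 ∧ (x_2 → x_1))) ↔ ¬((x_2 → (x_2 → x_3)) ∧ ((x_2 → x_2) ∨ (x_1 ↔ x_1))) = 1 ↔ 0 = 0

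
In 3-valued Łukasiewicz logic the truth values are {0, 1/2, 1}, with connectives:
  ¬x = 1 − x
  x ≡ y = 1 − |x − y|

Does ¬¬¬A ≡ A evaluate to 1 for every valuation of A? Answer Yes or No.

Counterexample: take A = 0.
¬A = ¬0 = 1
¬¬A = ¬1 = 0
¬¬¬A = ¬0 = 1
¬¬¬A ≡ A = 1 ≡ 0 = 0
This gives 0 ≠ 1.

No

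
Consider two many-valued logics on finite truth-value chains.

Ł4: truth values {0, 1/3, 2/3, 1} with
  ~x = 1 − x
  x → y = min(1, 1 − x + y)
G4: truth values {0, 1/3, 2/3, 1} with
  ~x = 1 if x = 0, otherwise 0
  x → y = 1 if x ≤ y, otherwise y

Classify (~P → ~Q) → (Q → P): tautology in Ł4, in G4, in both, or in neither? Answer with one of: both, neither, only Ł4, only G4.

only Ł4

In Ł4: every assignment gives 1 — tautology.
In G4: at P = 1/3, Q = 2/3 the value is 1/3 — not a tautology.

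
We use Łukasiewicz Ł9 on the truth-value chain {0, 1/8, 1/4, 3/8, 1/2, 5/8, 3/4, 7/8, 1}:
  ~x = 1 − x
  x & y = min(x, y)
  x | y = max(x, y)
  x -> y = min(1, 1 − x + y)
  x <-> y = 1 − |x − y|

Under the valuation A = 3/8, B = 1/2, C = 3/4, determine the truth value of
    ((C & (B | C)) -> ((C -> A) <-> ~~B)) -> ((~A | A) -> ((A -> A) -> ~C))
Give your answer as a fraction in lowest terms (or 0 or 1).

5/8

B | C = 1/2 | 3/4 = 3/4
C & (B | C) = 3/4 & 3/4 = 3/4
C -> A = 3/4 -> 3/8 = 5/8
~B = ~1/2 = 1/2
~~B = ~1/2 = 1/2
(C -> A) <-> ~~B = 5/8 <-> 1/2 = 7/8
(C & (B | C)) -> ((C -> A) <-> ~~B) = 3/4 -> 7/8 = 1
~A = ~3/8 = 5/8
~A | A = 5/8 | 3/8 = 5/8
A -> A = 3/8 -> 3/8 = 1
~C = ~3/4 = 1/4
(A -> A) -> ~C = 1 -> 1/4 = 1/4
(~A | A) -> ((A -> A) -> ~C) = 5/8 -> 1/4 = 5/8
((C & (B | C)) -> ((C -> A) <-> ~~B)) -> ((~A | A) -> ((A -> A) -> ~C)) = 1 -> 5/8 = 5/8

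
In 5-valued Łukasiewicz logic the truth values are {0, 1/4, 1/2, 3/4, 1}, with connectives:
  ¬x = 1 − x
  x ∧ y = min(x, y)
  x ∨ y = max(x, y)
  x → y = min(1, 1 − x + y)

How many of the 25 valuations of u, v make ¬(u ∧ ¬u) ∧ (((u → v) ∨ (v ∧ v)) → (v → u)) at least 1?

value 1: 6 assignments (counts)
value 3/4: 9 assignments
value 1/2: 7 assignments
value 1/4: 2 assignments
value 0: 1 assignment
So 6 of the 25 assignments meet the threshold.

6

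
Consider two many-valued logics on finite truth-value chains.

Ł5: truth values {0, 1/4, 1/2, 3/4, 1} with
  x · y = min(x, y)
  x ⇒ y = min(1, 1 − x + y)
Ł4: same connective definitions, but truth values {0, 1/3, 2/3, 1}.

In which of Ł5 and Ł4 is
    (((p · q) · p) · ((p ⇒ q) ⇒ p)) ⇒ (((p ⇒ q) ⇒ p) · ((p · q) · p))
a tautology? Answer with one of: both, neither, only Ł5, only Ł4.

In Ł5: every assignment gives 1 — tautology.
In Ł4: every assignment gives 1 — tautology.

both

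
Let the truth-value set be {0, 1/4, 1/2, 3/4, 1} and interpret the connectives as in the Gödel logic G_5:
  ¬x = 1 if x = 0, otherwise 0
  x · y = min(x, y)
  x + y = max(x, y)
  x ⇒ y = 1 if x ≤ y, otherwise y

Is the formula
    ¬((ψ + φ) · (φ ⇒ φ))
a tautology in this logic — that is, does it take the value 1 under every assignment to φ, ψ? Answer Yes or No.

No

Counterexample: take φ = 0, ψ = 1/4.
ψ + φ = 1/4 + 0 = 1/4
φ ⇒ φ = 0 ⇒ 0 = 1
(ψ + φ) · (φ ⇒ φ) = 1/4 · 1 = 1/4
¬((ψ + φ) · (φ ⇒ φ)) = ¬1/4 = 0
This gives 0 ≠ 1.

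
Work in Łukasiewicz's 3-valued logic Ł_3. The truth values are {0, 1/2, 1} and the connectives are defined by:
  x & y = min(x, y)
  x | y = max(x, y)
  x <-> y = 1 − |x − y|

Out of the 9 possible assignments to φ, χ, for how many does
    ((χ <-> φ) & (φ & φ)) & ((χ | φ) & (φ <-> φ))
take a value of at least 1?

φ = 0, χ = 0 ↦ 0  <
φ = 0, χ = 1/2 ↦ 0  <
φ = 0, χ = 1 ↦ 0  <
φ = 1/2, χ = 0 ↦ 1/2  <
φ = 1/2, χ = 1/2 ↦ 1/2  <
φ = 1/2, χ = 1 ↦ 1/2  <
φ = 1, χ = 0 ↦ 0  <
φ = 1, χ = 1/2 ↦ 1/2  <
φ = 1, χ = 1 ↦ 1  ≥
So 1 of the 9 assignments meets the threshold.

1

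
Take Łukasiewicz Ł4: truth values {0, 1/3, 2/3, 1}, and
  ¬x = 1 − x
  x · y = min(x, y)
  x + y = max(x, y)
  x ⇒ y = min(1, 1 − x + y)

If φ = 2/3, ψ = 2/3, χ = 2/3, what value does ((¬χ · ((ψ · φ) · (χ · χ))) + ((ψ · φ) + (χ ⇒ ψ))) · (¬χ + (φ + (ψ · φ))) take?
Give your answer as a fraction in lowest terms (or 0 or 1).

¬χ = ¬2/3 = 1/3
ψ · φ = 2/3 · 2/3 = 2/3
χ · χ = 2/3 · 2/3 = 2/3
(ψ · φ) · (χ · χ) = 2/3 · 2/3 = 2/3
¬χ · ((ψ · φ) · (χ · χ)) = 1/3 · 2/3 = 1/3
ψ · φ = 2/3 · 2/3 = 2/3
χ ⇒ ψ = 2/3 ⇒ 2/3 = 1
(ψ · φ) + (χ ⇒ ψ) = 2/3 + 1 = 1
(¬χ · ((ψ · φ) · (χ · χ))) + ((ψ · φ) + (χ ⇒ ψ)) = 1/3 + 1 = 1
¬χ = ¬2/3 = 1/3
ψ · φ = 2/3 · 2/3 = 2/3
φ + (ψ · φ) = 2/3 + 2/3 = 2/3
¬χ + (φ + (ψ · φ)) = 1/3 + 2/3 = 2/3
((¬χ · ((ψ · φ) · (χ · χ))) + ((ψ · φ) + (χ ⇒ ψ))) · (¬χ + (φ + (ψ · φ))) = 1 · 2/3 = 2/3

2/3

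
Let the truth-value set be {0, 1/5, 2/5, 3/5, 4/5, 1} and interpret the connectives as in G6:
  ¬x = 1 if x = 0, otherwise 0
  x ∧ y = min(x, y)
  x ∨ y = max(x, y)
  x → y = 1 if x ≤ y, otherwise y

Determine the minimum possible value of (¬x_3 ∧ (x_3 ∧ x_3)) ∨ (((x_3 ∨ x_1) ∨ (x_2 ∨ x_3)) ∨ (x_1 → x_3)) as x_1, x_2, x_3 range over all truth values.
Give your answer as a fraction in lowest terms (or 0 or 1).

Take x_1 = 1/5, x_2 = 0, x_3 = 0:
¬x_3 = ¬0 = 1
x_3 ∧ x_3 = 0 ∧ 0 = 0
¬x_3 ∧ (x_3 ∧ x_3) = 1 ∧ 0 = 0
x_3 ∨ x_1 = 0 ∨ 1/5 = 1/5
x_2 ∨ x_3 = 0 ∨ 0 = 0
(x_3 ∨ x_1) ∨ (x_2 ∨ x_3) = 1/5 ∨ 0 = 1/5
x_1 → x_3 = 1/5 → 0 = 0
((x_3 ∨ x_1) ∨ (x_2 ∨ x_3)) ∨ (x_1 → x_3) = 1/5 ∨ 0 = 1/5
(¬x_3 ∧ (x_3 ∧ x_3)) ∨ (((x_3 ∨ x_1) ∨ (x_2 ∨ x_3)) ∨ (x_1 → x_3)) = 0 ∨ 1/5 = 1/5
No assignment yields a value below 1/5, so this is the minimum.

1/5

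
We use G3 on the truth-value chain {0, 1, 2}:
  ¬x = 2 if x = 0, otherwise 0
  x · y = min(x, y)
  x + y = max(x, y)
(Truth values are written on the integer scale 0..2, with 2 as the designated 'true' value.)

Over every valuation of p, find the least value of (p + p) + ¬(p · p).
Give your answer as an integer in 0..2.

Take p = 1:
p + p = 1 + 1 = 1
p · p = 1 · 1 = 1
¬(p · p) = ¬1 = 0
(p + p) + ¬(p · p) = 1 + 0 = 1
No assignment yields a value below 1, so this is the minimum.

1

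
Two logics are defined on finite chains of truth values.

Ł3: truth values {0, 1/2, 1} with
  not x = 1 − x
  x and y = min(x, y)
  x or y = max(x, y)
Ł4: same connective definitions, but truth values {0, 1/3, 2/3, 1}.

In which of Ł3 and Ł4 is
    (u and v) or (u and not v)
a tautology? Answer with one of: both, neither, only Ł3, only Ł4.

neither

In Ł3: at u = 0, v = 0 the value is 0 — not a tautology.
In Ł4: at u = 0, v = 0 the value is 0 — not a tautology.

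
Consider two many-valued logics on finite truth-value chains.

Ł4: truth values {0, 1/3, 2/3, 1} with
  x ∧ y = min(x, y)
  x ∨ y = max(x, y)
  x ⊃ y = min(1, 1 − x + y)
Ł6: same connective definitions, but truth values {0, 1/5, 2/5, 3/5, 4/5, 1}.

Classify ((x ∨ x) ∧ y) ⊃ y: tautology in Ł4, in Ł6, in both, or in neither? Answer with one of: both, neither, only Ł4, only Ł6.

In Ł4: every assignment gives 1 — tautology.
In Ł6: every assignment gives 1 — tautology.

both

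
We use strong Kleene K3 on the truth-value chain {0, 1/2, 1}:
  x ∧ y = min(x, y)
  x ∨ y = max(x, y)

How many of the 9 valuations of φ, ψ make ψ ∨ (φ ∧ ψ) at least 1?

3

φ = 0, ψ = 0 ↦ 0  <
φ = 0, ψ = 1/2 ↦ 1/2  <
φ = 0, ψ = 1 ↦ 1  ≥
φ = 1/2, ψ = 0 ↦ 0  <
φ = 1/2, ψ = 1/2 ↦ 1/2  <
φ = 1/2, ψ = 1 ↦ 1  ≥
φ = 1, ψ = 0 ↦ 0  <
φ = 1, ψ = 1/2 ↦ 1/2  <
φ = 1, ψ = 1 ↦ 1  ≥
So 3 of the 9 assignments meet the threshold.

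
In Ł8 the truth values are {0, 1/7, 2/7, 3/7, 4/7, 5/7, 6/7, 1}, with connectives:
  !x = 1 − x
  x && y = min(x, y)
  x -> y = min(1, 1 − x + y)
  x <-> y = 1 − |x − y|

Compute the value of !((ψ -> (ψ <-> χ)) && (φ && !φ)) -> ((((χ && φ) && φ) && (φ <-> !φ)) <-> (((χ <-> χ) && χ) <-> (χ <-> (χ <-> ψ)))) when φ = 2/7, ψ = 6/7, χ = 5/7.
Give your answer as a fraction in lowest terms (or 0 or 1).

ψ <-> χ = 6/7 <-> 5/7 = 6/7
ψ -> (ψ <-> χ) = 6/7 -> 6/7 = 1
!φ = !2/7 = 5/7
φ && !φ = 2/7 && 5/7 = 2/7
(ψ -> (ψ <-> χ)) && (φ && !φ) = 1 && 2/7 = 2/7
!((ψ -> (ψ <-> χ)) && (φ && !φ)) = !2/7 = 5/7
χ && φ = 5/7 && 2/7 = 2/7
(χ && φ) && φ = 2/7 && 2/7 = 2/7
!φ = !2/7 = 5/7
φ <-> !φ = 2/7 <-> 5/7 = 4/7
((χ && φ) && φ) && (φ <-> !φ) = 2/7 && 4/7 = 2/7
χ <-> χ = 5/7 <-> 5/7 = 1
(χ <-> χ) && χ = 1 && 5/7 = 5/7
χ <-> ψ = 5/7 <-> 6/7 = 6/7
χ <-> (χ <-> ψ) = 5/7 <-> 6/7 = 6/7
((χ <-> χ) && χ) <-> (χ <-> (χ <-> ψ)) = 5/7 <-> 6/7 = 6/7
(((χ && φ) && φ) && (φ <-> !φ)) <-> (((χ <-> χ) && χ) <-> (χ <-> (χ <-> ψ))) = 2/7 <-> 6/7 = 3/7
!((ψ -> (ψ <-> χ)) && (φ && !φ)) -> ((((χ && φ) && φ) && (φ <-> !φ)) <-> (((χ <-> χ) && χ) <-> (χ <-> (χ <-> ψ)))) = 5/7 -> 3/7 = 5/7

5/7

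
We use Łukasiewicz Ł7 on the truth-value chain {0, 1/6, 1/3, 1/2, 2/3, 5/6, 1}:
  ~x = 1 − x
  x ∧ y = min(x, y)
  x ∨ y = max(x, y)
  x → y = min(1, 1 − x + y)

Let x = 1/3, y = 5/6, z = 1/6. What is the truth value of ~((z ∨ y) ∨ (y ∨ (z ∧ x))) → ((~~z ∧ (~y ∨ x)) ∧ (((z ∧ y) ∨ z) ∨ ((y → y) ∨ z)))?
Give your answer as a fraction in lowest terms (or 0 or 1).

z ∨ y = 1/6 ∨ 5/6 = 5/6
z ∧ x = 1/6 ∧ 1/3 = 1/6
y ∨ (z ∧ x) = 5/6 ∨ 1/6 = 5/6
(z ∨ y) ∨ (y ∨ (z ∧ x)) = 5/6 ∨ 5/6 = 5/6
~((z ∨ y) ∨ (y ∨ (z ∧ x))) = ~5/6 = 1/6
~z = ~1/6 = 5/6
~~z = ~5/6 = 1/6
~y = ~5/6 = 1/6
~y ∨ x = 1/6 ∨ 1/3 = 1/3
~~z ∧ (~y ∨ x) = 1/6 ∧ 1/3 = 1/6
z ∧ y = 1/6 ∧ 5/6 = 1/6
(z ∧ y) ∨ z = 1/6 ∨ 1/6 = 1/6
y → y = 5/6 → 5/6 = 1
(y → y) ∨ z = 1 ∨ 1/6 = 1
((z ∧ y) ∨ z) ∨ ((y → y) ∨ z) = 1/6 ∨ 1 = 1
(~~z ∧ (~y ∨ x)) ∧ (((z ∧ y) ∨ z) ∨ ((y → y) ∨ z)) = 1/6 ∧ 1 = 1/6
~((z ∨ y) ∨ (y ∨ (z ∧ x))) → ((~~z ∧ (~y ∨ x)) ∧ (((z ∧ y) ∨ z) ∨ ((y → y) ∨ z))) = 1/6 → 1/6 = 1

1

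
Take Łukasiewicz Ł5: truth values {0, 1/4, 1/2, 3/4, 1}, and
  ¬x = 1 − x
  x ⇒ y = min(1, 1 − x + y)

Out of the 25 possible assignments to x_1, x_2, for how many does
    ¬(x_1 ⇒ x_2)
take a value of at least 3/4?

value 1: 1 assignment (counts)
value 3/4: 2 assignments (counts)
value 1/2: 3 assignments
value 1/4: 4 assignments
value 0: 15 assignments
So 3 of the 25 assignments meet the threshold.

3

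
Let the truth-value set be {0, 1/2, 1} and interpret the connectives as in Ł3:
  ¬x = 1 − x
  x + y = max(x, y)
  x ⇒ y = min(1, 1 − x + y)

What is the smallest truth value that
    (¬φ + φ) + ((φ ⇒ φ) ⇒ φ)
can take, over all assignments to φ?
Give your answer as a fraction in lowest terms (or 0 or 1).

1/2

Take φ = 1/2:
¬φ = ¬1/2 = 1/2
¬φ + φ = 1/2 + 1/2 = 1/2
φ ⇒ φ = 1/2 ⇒ 1/2 = 1
(φ ⇒ φ) ⇒ φ = 1 ⇒ 1/2 = 1/2
(¬φ + φ) + ((φ ⇒ φ) ⇒ φ) = 1/2 + 1/2 = 1/2
No assignment yields a value below 1/2, so this is the minimum.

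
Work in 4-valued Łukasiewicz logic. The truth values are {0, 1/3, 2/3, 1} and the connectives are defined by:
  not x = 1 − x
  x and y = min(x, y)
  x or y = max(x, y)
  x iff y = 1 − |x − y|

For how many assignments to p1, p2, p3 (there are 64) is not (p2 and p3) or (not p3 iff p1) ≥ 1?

37

value 1: 37 assignments (counts)
value 2/3: 21 assignments
value 1/3: 5 assignments
value 0: 1 assignment
So 37 of the 64 assignments meet the threshold.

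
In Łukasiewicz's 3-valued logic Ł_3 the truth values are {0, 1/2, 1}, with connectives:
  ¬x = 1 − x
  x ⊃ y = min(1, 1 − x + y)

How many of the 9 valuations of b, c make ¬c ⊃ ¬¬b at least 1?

6

b = 0, c = 0 ↦ 0  <
b = 0, c = 1/2 ↦ 1/2  <
b = 0, c = 1 ↦ 1  ≥
b = 1/2, c = 0 ↦ 1/2  <
b = 1/2, c = 1/2 ↦ 1  ≥
b = 1/2, c = 1 ↦ 1  ≥
b = 1, c = 0 ↦ 1  ≥
b = 1, c = 1/2 ↦ 1  ≥
b = 1, c = 1 ↦ 1  ≥
So 6 of the 9 assignments meet the threshold.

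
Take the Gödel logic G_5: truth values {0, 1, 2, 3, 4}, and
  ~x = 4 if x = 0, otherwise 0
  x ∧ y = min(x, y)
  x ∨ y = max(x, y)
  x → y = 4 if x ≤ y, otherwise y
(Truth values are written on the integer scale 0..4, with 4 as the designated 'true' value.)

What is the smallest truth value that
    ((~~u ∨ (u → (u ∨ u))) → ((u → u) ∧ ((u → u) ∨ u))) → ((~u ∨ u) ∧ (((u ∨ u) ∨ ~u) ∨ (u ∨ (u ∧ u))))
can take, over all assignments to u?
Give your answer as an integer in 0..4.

1

Take u = 1:
~u = ~1 = 0
~~u = ~0 = 4
u ∨ u = 1 ∨ 1 = 1
u → (u ∨ u) = 1 → 1 = 4
~~u ∨ (u → (u ∨ u)) = 4 ∨ 4 = 4
u → u = 1 → 1 = 4
u → u = 1 → 1 = 4
(u → u) ∨ u = 4 ∨ 1 = 4
(u → u) ∧ ((u → u) ∨ u) = 4 ∧ 4 = 4
(~~u ∨ (u → (u ∨ u))) → ((u → u) ∧ ((u → u) ∨ u)) = 4 → 4 = 4
~u = ~1 = 0
~u ∨ u = 0 ∨ 1 = 1
u ∨ u = 1 ∨ 1 = 1
~u = ~1 = 0
(u ∨ u) ∨ ~u = 1 ∨ 0 = 1
u ∧ u = 1 ∧ 1 = 1
u ∨ (u ∧ u) = 1 ∨ 1 = 1
((u ∨ u) ∨ ~u) ∨ (u ∨ (u ∧ u)) = 1 ∨ 1 = 1
(~u ∨ u) ∧ (((u ∨ u) ∨ ~u) ∨ (u ∨ (u ∧ u))) = 1 ∧ 1 = 1
((~~u ∨ (u → (u ∨ u))) → ((u → u) ∧ ((u → u) ∨ u))) → ((~u ∨ u) ∧ (((u ∨ u) ∨ ~u) ∨ (u ∨ (u ∧ u)))) = 4 → 1 = 1
No assignment yields a value below 1, so this is the minimum.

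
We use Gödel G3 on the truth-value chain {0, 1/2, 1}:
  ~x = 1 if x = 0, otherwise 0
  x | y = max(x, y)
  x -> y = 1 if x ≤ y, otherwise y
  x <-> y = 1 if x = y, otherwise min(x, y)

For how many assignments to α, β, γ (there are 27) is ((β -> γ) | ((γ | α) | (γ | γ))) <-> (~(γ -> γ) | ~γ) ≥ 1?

value 1: 5 assignments (counts)
value 1/2: 2 assignments
value 0: 20 assignments
So 5 of the 27 assignments meet the threshold.

5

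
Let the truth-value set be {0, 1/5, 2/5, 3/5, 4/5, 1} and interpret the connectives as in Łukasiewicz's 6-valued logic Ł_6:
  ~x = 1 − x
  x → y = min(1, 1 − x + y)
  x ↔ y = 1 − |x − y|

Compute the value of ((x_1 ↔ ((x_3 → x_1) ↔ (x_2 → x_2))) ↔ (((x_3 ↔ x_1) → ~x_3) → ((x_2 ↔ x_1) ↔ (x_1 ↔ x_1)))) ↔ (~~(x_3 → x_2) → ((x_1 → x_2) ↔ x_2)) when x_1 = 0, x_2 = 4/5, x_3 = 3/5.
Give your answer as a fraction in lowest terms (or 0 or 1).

x_3 → x_1 = 3/5 → 0 = 2/5
x_2 → x_2 = 4/5 → 4/5 = 1
(x_3 → x_1) ↔ (x_2 → x_2) = 2/5 ↔ 1 = 2/5
x_1 ↔ ((x_3 → x_1) ↔ (x_2 → x_2)) = 0 ↔ 2/5 = 3/5
x_3 ↔ x_1 = 3/5 ↔ 0 = 2/5
~x_3 = ~3/5 = 2/5
(x_3 ↔ x_1) → ~x_3 = 2/5 → 2/5 = 1
x_2 ↔ x_1 = 4/5 ↔ 0 = 1/5
x_1 ↔ x_1 = 0 ↔ 0 = 1
(x_2 ↔ x_1) ↔ (x_1 ↔ x_1) = 1/5 ↔ 1 = 1/5
((x_3 ↔ x_1) → ~x_3) → ((x_2 ↔ x_1) ↔ (x_1 ↔ x_1)) = 1 → 1/5 = 1/5
(x_1 ↔ ((x_3 → x_1) ↔ (x_2 → x_2))) ↔ (((x_3 ↔ x_1) → ~x_3) → ((x_2 ↔ x_1) ↔ (x_1 ↔ x_1))) = 3/5 ↔ 1/5 = 3/5
x_3 → x_2 = 3/5 → 4/5 = 1
~(x_3 → x_2) = ~1 = 0
~~(x_3 → x_2) = ~0 = 1
x_1 → x_2 = 0 → 4/5 = 1
(x_1 → x_2) ↔ x_2 = 1 ↔ 4/5 = 4/5
~~(x_3 → x_2) → ((x_1 → x_2) ↔ x_2) = 1 → 4/5 = 4/5
((x_1 ↔ ((x_3 → x_1) ↔ (x_2 → x_2))) ↔ (((x_3 ↔ x_1) → ~x_3) → ((x_2 ↔ x_1) ↔ (x_1 ↔ x_1)))) ↔ (~~(x_3 → x_2) → ((x_1 → x_2) ↔ x_2)) = 3/5 ↔ 4/5 = 4/5

4/5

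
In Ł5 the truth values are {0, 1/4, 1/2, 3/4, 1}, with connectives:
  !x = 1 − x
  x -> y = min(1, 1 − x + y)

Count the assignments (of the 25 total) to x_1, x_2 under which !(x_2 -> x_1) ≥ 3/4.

value 1: 1 assignment (counts)
value 3/4: 2 assignments (counts)
value 1/2: 3 assignments
value 1/4: 4 assignments
value 0: 15 assignments
So 3 of the 25 assignments meet the threshold.

3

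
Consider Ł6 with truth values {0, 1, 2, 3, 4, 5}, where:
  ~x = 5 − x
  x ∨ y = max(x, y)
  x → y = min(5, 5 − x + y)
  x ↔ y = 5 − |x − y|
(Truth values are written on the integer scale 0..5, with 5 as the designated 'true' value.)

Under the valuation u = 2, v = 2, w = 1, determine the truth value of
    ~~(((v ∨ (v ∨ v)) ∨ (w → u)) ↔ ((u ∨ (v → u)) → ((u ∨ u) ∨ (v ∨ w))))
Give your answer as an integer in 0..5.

v ∨ v = 2 ∨ 2 = 2
v ∨ (v ∨ v) = 2 ∨ 2 = 2
w → u = 1 → 2 = 5
(v ∨ (v ∨ v)) ∨ (w → u) = 2 ∨ 5 = 5
v → u = 2 → 2 = 5
u ∨ (v → u) = 2 ∨ 5 = 5
u ∨ u = 2 ∨ 2 = 2
v ∨ w = 2 ∨ 1 = 2
(u ∨ u) ∨ (v ∨ w) = 2 ∨ 2 = 2
(u ∨ (v → u)) → ((u ∨ u) ∨ (v ∨ w)) = 5 → 2 = 2
((v ∨ (v ∨ v)) ∨ (w → u)) ↔ ((u ∨ (v → u)) → ((u ∨ u) ∨ (v ∨ w))) = 5 ↔ 2 = 2
~(((v ∨ (v ∨ v)) ∨ (w → u)) ↔ ((u ∨ (v → u)) → ((u ∨ u) ∨ (v ∨ w)))) = ~2 = 3
~~(((v ∨ (v ∨ v)) ∨ (w → u)) ↔ ((u ∨ (v → u)) → ((u ∨ u) ∨ (v ∨ w)))) = ~3 = 2

2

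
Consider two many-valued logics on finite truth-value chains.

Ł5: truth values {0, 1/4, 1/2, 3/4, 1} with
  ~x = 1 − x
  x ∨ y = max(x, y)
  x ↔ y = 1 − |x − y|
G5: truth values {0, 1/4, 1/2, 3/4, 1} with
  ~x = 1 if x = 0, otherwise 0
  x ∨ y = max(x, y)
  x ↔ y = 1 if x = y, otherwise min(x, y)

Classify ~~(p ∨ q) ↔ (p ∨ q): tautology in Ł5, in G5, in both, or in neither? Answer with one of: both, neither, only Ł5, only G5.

In Ł5: every assignment gives 1 — tautology.
In G5: at p = 0, q = 1/4 the value is 1/4 — not a tautology.

only Ł5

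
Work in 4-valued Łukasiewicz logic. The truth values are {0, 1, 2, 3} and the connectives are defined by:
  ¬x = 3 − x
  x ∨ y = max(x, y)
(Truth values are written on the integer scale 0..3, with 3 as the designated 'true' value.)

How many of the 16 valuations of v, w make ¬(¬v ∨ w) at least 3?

v = 0, w = 0 ↦ 0  <
v = 0, w = 1 ↦ 0  <
v = 0, w = 2 ↦ 0  <
v = 0, w = 3 ↦ 0  <
v = 1, w = 0 ↦ 1  <
v = 1, w = 1 ↦ 1  <
v = 1, w = 2 ↦ 1  <
v = 1, w = 3 ↦ 0  <
v = 2, w = 0 ↦ 2  <
v = 2, w = 1 ↦ 2  <
v = 2, w = 2 ↦ 1  <
v = 2, w = 3 ↦ 0  <
v = 3, w = 0 ↦ 3  ≥
v = 3, w = 1 ↦ 2  <
v = 3, w = 2 ↦ 1  <
v = 3, w = 3 ↦ 0  <
So 1 of the 16 assignments meets the threshold.

1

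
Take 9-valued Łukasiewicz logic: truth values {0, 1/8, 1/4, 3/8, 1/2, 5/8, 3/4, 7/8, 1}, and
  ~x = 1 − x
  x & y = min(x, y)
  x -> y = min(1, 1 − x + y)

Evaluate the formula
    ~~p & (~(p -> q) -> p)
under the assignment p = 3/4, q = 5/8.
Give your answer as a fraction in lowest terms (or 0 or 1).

3/4

~p = ~3/4 = 1/4
~~p = ~1/4 = 3/4
p -> q = 3/4 -> 5/8 = 7/8
~(p -> q) = ~7/8 = 1/8
~(p -> q) -> p = 1/8 -> 3/4 = 1
~~p & (~(p -> q) -> p) = 3/4 & 1 = 3/4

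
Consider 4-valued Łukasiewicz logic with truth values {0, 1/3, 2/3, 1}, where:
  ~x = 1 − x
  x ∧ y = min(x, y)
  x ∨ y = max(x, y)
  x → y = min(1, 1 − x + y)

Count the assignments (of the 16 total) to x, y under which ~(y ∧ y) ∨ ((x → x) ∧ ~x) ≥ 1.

7

x = 0, y = 0 ↦ 1  ≥
x = 0, y = 1/3 ↦ 1  ≥
x = 0, y = 2/3 ↦ 1  ≥
x = 0, y = 1 ↦ 1  ≥
x = 1/3, y = 0 ↦ 1  ≥
x = 1/3, y = 1/3 ↦ 2/3  <
x = 1/3, y = 2/3 ↦ 2/3  <
x = 1/3, y = 1 ↦ 2/3  <
x = 2/3, y = 0 ↦ 1  ≥
x = 2/3, y = 1/3 ↦ 2/3  <
x = 2/3, y = 2/3 ↦ 1/3  <
x = 2/3, y = 1 ↦ 1/3  <
x = 1, y = 0 ↦ 1  ≥
x = 1, y = 1/3 ↦ 2/3  <
x = 1, y = 2/3 ↦ 1/3  <
x = 1, y = 1 ↦ 0  <
So 7 of the 16 assignments meet the threshold.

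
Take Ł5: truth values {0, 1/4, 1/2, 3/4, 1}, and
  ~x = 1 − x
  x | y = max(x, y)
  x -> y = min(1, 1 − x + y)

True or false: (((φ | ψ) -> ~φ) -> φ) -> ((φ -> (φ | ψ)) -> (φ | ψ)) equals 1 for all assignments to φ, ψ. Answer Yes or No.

No

Counterexample: take φ = 3/4, ψ = 0.
φ | ψ = 3/4 | 0 = 3/4
~φ = ~3/4 = 1/4
(φ | ψ) -> ~φ = 3/4 -> 1/4 = 1/2
((φ | ψ) -> ~φ) -> φ = 1/2 -> 3/4 = 1
φ | ψ = 3/4 | 0 = 3/4
φ -> (φ | ψ) = 3/4 -> 3/4 = 1
φ | ψ = 3/4 | 0 = 3/4
(φ -> (φ | ψ)) -> (φ | ψ) = 1 -> 3/4 = 3/4
(((φ | ψ) -> ~φ) -> φ) -> ((φ -> (φ | ψ)) -> (φ | ψ)) = 1 -> 3/4 = 3/4
This gives 3/4 ≠ 1.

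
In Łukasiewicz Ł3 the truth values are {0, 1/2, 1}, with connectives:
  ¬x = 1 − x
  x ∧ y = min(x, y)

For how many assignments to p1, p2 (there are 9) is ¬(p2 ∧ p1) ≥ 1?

5

p1 = 0, p2 = 0 ↦ 1  ≥
p1 = 0, p2 = 1/2 ↦ 1  ≥
p1 = 0, p2 = 1 ↦ 1  ≥
p1 = 1/2, p2 = 0 ↦ 1  ≥
p1 = 1/2, p2 = 1/2 ↦ 1/2  <
p1 = 1/2, p2 = 1 ↦ 1/2  <
p1 = 1, p2 = 0 ↦ 1  ≥
p1 = 1, p2 = 1/2 ↦ 1/2  <
p1 = 1, p2 = 1 ↦ 0  <
So 5 of the 9 assignments meet the threshold.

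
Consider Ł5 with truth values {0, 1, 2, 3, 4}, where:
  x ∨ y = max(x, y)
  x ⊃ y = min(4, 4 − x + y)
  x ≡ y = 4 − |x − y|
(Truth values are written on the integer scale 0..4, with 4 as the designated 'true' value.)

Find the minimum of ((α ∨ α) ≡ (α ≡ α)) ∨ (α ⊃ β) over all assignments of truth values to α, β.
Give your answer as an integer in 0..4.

2

Take α = 2, β = 0:
α ∨ α = 2 ∨ 2 = 2
α ≡ α = 2 ≡ 2 = 4
(α ∨ α) ≡ (α ≡ α) = 2 ≡ 4 = 2
α ⊃ β = 2 ⊃ 0 = 2
((α ∨ α) ≡ (α ≡ α)) ∨ (α ⊃ β) = 2 ∨ 2 = 2
No assignment yields a value below 2, so this is the minimum.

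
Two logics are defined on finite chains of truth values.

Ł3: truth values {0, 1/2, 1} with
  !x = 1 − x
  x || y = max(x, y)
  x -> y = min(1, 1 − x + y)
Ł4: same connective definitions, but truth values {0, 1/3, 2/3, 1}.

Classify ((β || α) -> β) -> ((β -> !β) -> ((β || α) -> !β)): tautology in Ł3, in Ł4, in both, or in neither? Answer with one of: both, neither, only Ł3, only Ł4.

In Ł3: every assignment gives 1 — tautology.
In Ł4: every assignment gives 1 — tautology.

both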